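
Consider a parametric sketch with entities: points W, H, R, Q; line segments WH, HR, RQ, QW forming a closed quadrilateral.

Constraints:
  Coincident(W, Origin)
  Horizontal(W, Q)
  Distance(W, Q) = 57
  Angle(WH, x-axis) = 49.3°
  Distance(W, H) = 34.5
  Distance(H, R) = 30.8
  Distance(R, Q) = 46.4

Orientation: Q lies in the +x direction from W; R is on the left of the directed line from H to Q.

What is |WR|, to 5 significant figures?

64.999

W is at the origin; W and Q share the same y with |WQ| = 57.0 and Q in +x, so Q = (57.0, 0). WH runs at 49.3° with |WH| = 34.5, so H = (22.497, 26.156). R is determined by |HR| = 30.8 and |RQ| = 46.4 together: it lies at the intersection of circle(H, 30.8) and circle(Q, 46.4). With |HQ| = 43.296, the foot of the radical line on HQ is 7.7400 from H and the perpendicular offset is √(30.8² − 7.7400²) = 29.812. Taking the left-of-HQ solution: R = (46.675, 45.237).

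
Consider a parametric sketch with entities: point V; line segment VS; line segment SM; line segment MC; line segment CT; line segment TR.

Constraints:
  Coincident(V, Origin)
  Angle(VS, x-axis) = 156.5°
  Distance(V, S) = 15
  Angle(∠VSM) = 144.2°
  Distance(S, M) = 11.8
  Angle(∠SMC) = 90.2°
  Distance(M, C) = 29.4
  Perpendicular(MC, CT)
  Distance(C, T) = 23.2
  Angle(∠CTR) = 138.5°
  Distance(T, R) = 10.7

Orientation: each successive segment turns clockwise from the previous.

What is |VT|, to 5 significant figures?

20.725

V is at the origin; VS runs at 156.5° with length 15.0, so S = (-13.756, 5.9812). ∠VSM = 144.2° gives SM at 120.70° from the x-axis; with |SM| = 11.8, M = (-19.780, 16.127). ∠SMC = 90.2° gives MC at 30.900° from the x-axis; with |MC| = 29.4, C = (5.4468, 31.226). MC ⟂ CT, so CT runs at -59.100°; with |CT| = 23.2, T = (17.361, 11.318). Then |VT| = |T − V| = 20.725.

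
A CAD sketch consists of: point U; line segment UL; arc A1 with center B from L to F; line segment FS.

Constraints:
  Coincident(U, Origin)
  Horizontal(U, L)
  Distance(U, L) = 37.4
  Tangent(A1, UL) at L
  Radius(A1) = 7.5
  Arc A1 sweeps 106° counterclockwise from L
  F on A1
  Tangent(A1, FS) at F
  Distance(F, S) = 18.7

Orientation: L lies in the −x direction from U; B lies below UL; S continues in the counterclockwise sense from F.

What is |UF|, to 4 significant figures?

45.62

U is at the origin; U and L share the same y with |UL| = 37.4 and L on the −x side, so L = (-37.40, 0.000). Since A1 is tangent to UL there, BL ⟂ UL, so B = L + (0, -7.5) = (-37.40, -7.500). On A1, L sits at bearing 90° from B; a 106° counterclockwise sweep puts F at bearing 196°, so F = B + 7.5·(cos 196°, sin 196°) = (-44.61, -9.567). Then |UF| = |F − U| = 45.62.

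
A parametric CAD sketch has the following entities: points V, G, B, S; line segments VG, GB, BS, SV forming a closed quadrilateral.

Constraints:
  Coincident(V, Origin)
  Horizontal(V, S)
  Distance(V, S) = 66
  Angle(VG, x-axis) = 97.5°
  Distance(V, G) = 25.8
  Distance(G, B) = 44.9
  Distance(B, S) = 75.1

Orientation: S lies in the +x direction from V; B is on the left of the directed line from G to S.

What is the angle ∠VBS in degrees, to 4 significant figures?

55.33°

Checks: |GB| = 44.90 ✓; |BS| = 75.10 ✓.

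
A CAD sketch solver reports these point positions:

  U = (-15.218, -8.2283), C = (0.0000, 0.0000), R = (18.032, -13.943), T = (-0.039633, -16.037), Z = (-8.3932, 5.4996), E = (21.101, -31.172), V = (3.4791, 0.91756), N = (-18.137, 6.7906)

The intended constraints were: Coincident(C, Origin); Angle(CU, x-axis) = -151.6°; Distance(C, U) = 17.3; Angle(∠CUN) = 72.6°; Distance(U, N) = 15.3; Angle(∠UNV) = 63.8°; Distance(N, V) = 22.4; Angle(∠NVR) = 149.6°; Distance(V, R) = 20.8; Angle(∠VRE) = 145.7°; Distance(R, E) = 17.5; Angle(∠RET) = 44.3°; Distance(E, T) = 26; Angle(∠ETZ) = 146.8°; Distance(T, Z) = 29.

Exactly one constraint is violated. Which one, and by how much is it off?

Distance(T, Z) = 29 — off by 5.90.

C = (0.00, 0.00) ✓; CU at -151.6° ✓; |CU| = 17.30 ✓; ∠CUN = 72.60° ✓; |UN| = 15.30 ✓; ∠UNV = 63.80° ✓; |NV| = 22.40 ✓; ∠NVR = 149.6° ✓; |VR| = 20.80 ✓; ∠VRE = 145.7° ✓; |RE| = 17.50 ✓; ∠RET = 44.30° ✓; |ET| = 26.00 ✓; ∠ETZ = 146.8° ✓; |TZ| = 23.10 ✗.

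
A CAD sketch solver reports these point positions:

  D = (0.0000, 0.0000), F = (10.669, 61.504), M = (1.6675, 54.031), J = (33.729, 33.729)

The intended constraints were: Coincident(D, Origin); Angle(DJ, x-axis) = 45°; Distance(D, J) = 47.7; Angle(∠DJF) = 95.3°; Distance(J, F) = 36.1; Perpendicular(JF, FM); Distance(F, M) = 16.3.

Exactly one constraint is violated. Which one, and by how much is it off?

Distance(F, M) = 16.3 — off by 4.60.

D = (0.00, 0.00) ✓; DJ at 45.00° ✓; |DJ| = 47.70 ✓; ∠DJF = 95.30° ✓; |JF| = 36.10 ✓; ∠(JF, FM) = 90.00° ✓; |FM| = 11.70 ✗.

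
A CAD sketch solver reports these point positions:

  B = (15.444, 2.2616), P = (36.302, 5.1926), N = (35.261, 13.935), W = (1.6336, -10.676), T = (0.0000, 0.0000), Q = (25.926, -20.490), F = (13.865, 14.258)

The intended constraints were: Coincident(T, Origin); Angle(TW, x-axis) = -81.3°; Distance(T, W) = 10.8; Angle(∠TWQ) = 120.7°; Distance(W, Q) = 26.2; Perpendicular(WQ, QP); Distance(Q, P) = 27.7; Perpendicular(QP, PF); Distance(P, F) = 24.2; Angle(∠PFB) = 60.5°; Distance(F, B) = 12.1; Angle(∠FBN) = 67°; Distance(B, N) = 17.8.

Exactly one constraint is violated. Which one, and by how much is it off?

Distance(B, N) = 17.8 — off by 5.20.

T = (0.00, 0.00) ✓; TW at -81.30° ✓; |TW| = 10.80 ✓; ∠TWQ = 120.7° ✓; |WQ| = 26.20 ✓; ∠(WQ, QP) = 90.00° ✓; |QP| = 27.70 ✓; ∠(QP, PF) = 90.00° ✓; |PF| = 24.20 ✓; ∠PFB = 60.50° ✓; |FB| = 12.10 ✓; ∠FBN = 67.00° ✓; |BN| = 23.00 ✗.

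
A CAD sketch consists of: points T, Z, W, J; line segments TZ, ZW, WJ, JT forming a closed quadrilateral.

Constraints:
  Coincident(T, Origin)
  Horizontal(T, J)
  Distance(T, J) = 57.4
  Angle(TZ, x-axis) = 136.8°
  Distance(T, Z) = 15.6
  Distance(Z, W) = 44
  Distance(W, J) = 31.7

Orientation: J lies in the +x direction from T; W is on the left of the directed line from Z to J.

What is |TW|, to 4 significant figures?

37.00

Checks: |ZW| = 44.00 ✓; |WJ| = 31.70 ✓.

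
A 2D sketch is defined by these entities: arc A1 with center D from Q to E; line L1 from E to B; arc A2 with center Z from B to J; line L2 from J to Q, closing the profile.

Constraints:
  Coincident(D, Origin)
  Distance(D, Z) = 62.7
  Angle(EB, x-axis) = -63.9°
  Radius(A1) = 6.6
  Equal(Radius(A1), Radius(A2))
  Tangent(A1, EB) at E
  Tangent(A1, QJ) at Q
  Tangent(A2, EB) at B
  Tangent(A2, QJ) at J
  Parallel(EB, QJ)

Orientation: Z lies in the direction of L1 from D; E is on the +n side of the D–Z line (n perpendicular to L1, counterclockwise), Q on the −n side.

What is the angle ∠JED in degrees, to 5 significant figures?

78.111°

The slot axis is L1's direction at -63.9°, so u = (cos -63.9°, sin -63.9°) = (0.43994, -0.89803) and n = (−sin -63.9°, cos -63.9°) = (0.89803, 0.43994). D is at the origin and Z lies 62.7 along u from D, so Z = 62.7·u = (27.584, -56.306). Tangency of A1 to both parallel lines with radius 6.6 puts E and Q at D ± 6.6·n: E = (5.9270, 2.9036), Q = (-5.9270, -2.9036). Equal radii place B and J the same way about Z: B = Z + 6.6·n = (33.511, -53.403), J = Z − 6.6·n = (21.657, -59.210). Then cos ∠JED = EJ·ED / (|EJ||ED|), giving 78.111°.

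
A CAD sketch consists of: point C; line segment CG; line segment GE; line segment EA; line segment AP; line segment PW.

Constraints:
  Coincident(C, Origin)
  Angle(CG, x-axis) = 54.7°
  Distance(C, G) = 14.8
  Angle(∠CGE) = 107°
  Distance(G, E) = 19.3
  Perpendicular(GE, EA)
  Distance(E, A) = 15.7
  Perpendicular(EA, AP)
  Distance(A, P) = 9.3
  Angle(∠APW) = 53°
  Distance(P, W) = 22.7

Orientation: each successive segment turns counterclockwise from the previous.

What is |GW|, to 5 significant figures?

23.786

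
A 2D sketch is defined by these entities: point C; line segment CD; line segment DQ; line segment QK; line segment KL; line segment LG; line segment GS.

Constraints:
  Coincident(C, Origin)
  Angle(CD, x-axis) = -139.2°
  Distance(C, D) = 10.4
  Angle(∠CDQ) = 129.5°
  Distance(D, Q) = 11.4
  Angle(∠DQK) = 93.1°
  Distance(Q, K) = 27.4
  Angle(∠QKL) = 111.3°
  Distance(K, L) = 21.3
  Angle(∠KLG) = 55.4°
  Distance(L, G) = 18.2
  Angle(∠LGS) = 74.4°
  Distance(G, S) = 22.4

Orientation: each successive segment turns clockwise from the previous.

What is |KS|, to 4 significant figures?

4.043

C is at the origin; CD runs at -139.2° with length 10.4, so D = (-7.873, -6.796). ∠CDQ = 129.5° gives DQ at 170.3° from the x-axis; with |DQ| = 11.4, Q = (-19.11, -4.875). ∠DQK = 93.1° gives QK at 83.40° from the x-axis; with |QK| = 27.4, K = (-15.96, 22.34). ∠QKL = 111.3° gives KL at 14.70° from the x-axis; with |KL| = 21.3, L = (4.642, 27.75). ∠KLG = 55.4° gives LG at -109.9° from the x-axis; with |LG| = 18.2, G = (-1.553, 10.64). ∠LGS = 74.4° gives GS at 144.5° from the x-axis; with |GS| = 22.4, S = (-19.79, 23.64). Then |KS| = |S − K| = 4.043.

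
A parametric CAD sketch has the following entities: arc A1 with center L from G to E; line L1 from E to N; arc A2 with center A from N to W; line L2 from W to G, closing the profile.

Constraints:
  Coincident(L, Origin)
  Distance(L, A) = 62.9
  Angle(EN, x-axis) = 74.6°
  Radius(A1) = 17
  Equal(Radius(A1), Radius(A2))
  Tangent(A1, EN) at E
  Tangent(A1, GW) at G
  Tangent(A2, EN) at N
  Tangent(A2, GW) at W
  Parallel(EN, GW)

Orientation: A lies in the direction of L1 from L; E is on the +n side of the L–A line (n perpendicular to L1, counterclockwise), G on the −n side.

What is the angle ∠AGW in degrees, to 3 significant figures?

15.1°

The slot axis is L1's direction at 74.6°, so u = (cos 74.6°, sin 74.6°) = (0.266, 0.964) and n = (−sin 74.6°, cos 74.6°) = (-0.964, 0.266). L is at the origin and A lies 62.9 along u from L, so A = 62.9·u = (16.7, 60.6). Tangency of A1 to both parallel lines with radius 17.0 puts E and G at L ± 17.0·n: E = (-16.4, 4.51), G = (16.4, -4.51). Equal radii place N and W the same way about A: N = A + 17.0·n = (0.314, 65.2), W = A − 17.0·n = (33.1, 56.1). Then cos ∠AGW = GA·GW / (|GA||GW|), giving 15.1°.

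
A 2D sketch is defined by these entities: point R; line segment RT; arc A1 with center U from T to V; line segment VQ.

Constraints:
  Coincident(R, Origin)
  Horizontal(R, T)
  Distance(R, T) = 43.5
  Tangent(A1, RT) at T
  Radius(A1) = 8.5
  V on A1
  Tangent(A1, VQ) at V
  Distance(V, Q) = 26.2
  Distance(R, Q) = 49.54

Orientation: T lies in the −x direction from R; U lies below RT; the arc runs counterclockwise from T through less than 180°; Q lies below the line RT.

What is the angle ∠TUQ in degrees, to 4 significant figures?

162.6°

Checks: |UV| = 8.500 ✓; ∠(UV, VQ) = 90.00° ✓; |VQ| = 26.20 ✓; |RQ| = 49.54 ✓.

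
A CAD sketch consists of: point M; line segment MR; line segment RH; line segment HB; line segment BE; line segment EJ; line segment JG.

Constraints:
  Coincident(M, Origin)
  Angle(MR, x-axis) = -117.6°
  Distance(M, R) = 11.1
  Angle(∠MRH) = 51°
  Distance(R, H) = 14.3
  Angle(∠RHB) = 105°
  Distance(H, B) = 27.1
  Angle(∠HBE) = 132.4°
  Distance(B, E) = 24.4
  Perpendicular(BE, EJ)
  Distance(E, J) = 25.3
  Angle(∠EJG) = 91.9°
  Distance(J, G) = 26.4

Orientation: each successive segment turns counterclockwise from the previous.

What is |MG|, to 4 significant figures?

6.886

M is at the origin; MR runs at -117.6° with length 11.1, so R = (-5.143, -9.837). ∠MRH = 51.0° gives RH at 11.40° from the x-axis; with |RH| = 14.3, H = (8.875, -7.010). ∠RHB = 105.0° gives HB at 86.40° from the x-axis; with |HB| = 27.1, B = (10.58, 20.04). ∠HBE = 132.4° gives BE at 134.0° from the x-axis; with |BE| = 24.4, E = (-6.373, 37.59). The perpendicularity gives EJ at right angles to BE, so EJ runs at -136.0°; with |EJ| = 25.3, J = (-24.57, 20.01). ∠EJG = 91.9° gives JG at -47.90° from the x-axis; with |JG| = 26.4, G = (-6.873, 0.4250). Then |MG| = |G − M| = 6.886.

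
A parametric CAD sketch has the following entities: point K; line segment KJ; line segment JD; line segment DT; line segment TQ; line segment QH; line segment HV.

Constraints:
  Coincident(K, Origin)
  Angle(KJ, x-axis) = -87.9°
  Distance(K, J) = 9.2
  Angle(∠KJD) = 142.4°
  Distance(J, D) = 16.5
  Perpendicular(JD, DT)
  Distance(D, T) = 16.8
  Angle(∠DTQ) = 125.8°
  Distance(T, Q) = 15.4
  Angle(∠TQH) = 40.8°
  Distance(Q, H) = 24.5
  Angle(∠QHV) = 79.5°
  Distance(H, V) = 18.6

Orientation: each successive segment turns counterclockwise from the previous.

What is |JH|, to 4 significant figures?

9.887

K is at the origin; KJ runs at -87.9° with length 9.2, so J = (0.3371, -9.194). ∠KJD = 142.4° gives JD at -50.30° from the x-axis; with |JD| = 16.5, D = (10.88, -21.89). JD ⟂ DT, so DT runs at 39.70°; with |DT| = 16.8, T = (23.80, -11.16). ∠DTQ = 125.8° gives TQ at 93.90° from the x-axis; with |TQ| = 15.4, Q = (22.76, 4.207). ∠TQH = 40.8° gives QH at -126.9° from the x-axis; with |QH| = 24.5, H = (8.045, -15.39). Then |JH| = |H − J| = 9.887.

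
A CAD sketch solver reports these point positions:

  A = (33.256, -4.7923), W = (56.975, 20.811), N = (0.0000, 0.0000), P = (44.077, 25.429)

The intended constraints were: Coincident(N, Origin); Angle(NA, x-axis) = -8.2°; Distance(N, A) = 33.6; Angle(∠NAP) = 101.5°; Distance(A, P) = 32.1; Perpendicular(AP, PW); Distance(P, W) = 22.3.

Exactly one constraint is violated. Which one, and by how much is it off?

Distance(P, W) = 22.3 — off by 8.60.

N = (0.00, 0.00) ✓; NA at -8.200° ✓; |NA| = 33.60 ✓; ∠NAP = 101.5° ✓; |AP| = 32.10 ✓; ∠(AP, PW) = 90.00° ✓; |PW| = 13.70 ✗.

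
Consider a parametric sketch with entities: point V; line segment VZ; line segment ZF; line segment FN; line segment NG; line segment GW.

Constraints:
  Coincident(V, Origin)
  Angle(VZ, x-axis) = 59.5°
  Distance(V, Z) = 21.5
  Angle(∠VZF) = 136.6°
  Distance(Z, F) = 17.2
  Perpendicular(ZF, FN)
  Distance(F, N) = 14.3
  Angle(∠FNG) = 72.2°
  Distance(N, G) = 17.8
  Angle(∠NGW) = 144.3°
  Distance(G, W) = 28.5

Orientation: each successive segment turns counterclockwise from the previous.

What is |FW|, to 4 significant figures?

36.70

V is at the origin; VZ runs at 59.5° with length 21.5, so Z = (10.91, 18.53). ∠VZF = 136.6° gives ZF at 102.9° from the x-axis; with |ZF| = 17.2, F = (7.072, 35.29). ZF ⟂ FN, so FN runs at -167.1°; with |FN| = 14.3, N = (-6.867, 32.10). ∠FNG = 72.2° gives NG at -59.30° from the x-axis; with |NG| = 17.8, G = (2.221, 16.79). ∠NGW = 144.3° gives GW at -23.60° from the x-axis; with |GW| = 28.5, W = (28.34, 5.383). Then |FW| = |W − F| = 36.70.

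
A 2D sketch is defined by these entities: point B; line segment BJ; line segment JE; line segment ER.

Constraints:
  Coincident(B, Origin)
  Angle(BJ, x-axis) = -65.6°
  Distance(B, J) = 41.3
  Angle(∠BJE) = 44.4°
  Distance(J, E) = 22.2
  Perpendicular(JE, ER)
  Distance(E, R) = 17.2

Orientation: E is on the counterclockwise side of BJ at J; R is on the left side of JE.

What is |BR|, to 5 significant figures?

13.791

B is at the origin; BJ runs at -65.6° with length 41.3, so J = 41.3·(cos -65.6°, sin -65.6°) = (17.061, -37.611). ∠BJE = 44.4°, so JE runs at -65.6° + (180° − 44.4°) = 70.000° from the x-axis; with |JE| = 22.2, E = J + 22.2·(cos 70.000°, sin 70.000°) = (24.654, -16.750). The perpendicularity gives ER at right angles to JE; with |ER| = 17.2 on the left of JE, R = E + 17.2·(-0.93969, 0.34202) = (8.4913, -10.867). Then |BR| = |R − B| = 13.791.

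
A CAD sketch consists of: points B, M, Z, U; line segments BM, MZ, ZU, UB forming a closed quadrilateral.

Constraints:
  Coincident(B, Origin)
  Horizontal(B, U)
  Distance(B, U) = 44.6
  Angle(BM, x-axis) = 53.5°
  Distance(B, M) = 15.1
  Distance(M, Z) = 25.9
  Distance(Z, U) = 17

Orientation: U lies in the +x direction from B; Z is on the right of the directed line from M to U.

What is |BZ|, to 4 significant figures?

28.81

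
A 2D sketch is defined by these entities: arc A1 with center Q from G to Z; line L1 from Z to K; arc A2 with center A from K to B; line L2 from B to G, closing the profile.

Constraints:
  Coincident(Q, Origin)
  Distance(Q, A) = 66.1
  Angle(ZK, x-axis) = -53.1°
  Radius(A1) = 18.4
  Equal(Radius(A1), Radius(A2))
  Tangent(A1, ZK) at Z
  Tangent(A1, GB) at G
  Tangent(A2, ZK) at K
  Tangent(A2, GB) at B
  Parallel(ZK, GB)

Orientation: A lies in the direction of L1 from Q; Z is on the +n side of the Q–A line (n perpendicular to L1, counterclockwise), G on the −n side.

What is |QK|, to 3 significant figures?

68.6

The slot axis is L1's direction at -53.1°, so u = (cos -53.1°, sin -53.1°) = (0.600, -0.800) and n = (−sin -53.1°, cos -53.1°) = (0.800, 0.600). Q is at the origin and A lies 66.1 along u from Q, so A = 66.1·u = (39.7, -52.9). Tangency of A1 to both parallel lines with radius 18.4 puts Z and G at Q ± 18.4·n: Z = (14.7, 11.0), G = (-14.7, -11.0). Equal radii place K and B the same way about A: K = A + 18.4·n = (54.4, -41.8), B = A − 18.4·n = (25.0, -63.9). Then |QK| = |K − Q| = 68.6.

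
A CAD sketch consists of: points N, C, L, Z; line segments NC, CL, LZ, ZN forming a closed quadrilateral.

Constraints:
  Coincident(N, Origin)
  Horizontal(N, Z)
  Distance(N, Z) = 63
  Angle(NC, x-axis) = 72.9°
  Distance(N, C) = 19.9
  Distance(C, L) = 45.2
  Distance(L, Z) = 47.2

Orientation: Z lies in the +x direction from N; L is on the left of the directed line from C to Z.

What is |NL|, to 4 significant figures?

61.70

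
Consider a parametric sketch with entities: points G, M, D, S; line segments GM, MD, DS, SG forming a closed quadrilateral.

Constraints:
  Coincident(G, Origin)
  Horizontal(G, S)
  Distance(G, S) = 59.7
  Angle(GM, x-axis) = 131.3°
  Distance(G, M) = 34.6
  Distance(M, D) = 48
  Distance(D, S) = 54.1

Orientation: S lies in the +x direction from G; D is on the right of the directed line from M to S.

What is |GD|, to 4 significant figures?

13.57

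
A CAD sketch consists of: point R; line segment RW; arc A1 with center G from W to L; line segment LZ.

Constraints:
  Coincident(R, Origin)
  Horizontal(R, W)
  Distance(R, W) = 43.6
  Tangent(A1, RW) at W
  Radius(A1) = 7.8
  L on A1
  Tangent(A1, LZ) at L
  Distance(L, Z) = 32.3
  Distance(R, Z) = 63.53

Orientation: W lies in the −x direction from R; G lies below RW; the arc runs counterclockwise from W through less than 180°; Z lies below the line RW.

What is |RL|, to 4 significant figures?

52.06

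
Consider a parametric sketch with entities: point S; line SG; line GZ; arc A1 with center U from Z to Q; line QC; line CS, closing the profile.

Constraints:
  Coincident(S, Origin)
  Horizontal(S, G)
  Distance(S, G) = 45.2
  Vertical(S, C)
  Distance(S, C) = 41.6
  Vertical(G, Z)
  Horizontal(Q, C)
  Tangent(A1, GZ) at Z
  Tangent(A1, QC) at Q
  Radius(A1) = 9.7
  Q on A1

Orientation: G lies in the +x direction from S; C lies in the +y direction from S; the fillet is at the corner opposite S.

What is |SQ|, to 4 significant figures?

54.69

S is at the origin; SG is horizontal with |SG| = 45.2 and G on the +x side, so G = (45.20, 0.000). SC is vertical with |SC| = 41.6 and C on the +y side, so C = (0.000, 41.60). The virtual corner opposite S is at (45.20, 41.60). The tangent condition forces UZ to be normal to GZ and since A1 is tangent to QC there, UQ ⟂ QC, with radius 9.7, so the center U sits 9.7 in from both sides at U = (35.50, 31.90). That places the tangent points at Z = (45.20, 31.90) on GZ and Q = (35.50, 41.60) on QC. Then |SQ| = |Q − S| = 54.69.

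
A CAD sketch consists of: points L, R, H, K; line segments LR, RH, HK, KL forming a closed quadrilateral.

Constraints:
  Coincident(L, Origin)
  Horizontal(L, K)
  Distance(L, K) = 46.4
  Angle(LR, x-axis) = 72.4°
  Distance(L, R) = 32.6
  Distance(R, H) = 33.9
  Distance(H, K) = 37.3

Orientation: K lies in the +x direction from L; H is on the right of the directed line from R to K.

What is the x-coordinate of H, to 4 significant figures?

9.207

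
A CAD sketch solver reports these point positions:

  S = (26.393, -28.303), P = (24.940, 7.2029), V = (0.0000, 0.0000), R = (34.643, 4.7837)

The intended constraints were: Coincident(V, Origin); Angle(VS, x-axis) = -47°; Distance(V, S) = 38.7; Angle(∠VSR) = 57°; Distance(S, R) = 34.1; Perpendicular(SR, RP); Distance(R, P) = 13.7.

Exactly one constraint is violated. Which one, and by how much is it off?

Distance(R, P) = 13.7 — off by 3.70.

V = (0.00, 0.00) ✓; VS at -47.00° ✓; |VS| = 38.70 ✓; ∠VSR = 57.00° ✓; |SR| = 34.10 ✓; ∠(SR, RP) = 90.00° ✓; |RP| = 10.00 ✗.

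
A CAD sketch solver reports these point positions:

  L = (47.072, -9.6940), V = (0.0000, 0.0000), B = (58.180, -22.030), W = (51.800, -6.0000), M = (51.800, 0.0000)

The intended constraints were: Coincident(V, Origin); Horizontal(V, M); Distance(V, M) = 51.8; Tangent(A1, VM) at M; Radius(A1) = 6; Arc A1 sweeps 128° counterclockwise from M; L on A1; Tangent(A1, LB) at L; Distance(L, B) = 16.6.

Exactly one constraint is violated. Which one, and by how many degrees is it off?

Tangent(A1, LB) at L — off by 4.00°.

V = (0.00, 0.00) ✓; V.y = 0.00, M.y = 0.00 ✓; |VM| = 51.80 ✓; ∠(WM, MV) = 90.00° ✓; |WM| = 6.000 ✓; bearing(W→L) − bearing(W→M) = 128.0° ✓; |WL| = 6.000 ✓; ∠(WL, LB) = 86.00° ✗; |LB| = 16.60 ✓.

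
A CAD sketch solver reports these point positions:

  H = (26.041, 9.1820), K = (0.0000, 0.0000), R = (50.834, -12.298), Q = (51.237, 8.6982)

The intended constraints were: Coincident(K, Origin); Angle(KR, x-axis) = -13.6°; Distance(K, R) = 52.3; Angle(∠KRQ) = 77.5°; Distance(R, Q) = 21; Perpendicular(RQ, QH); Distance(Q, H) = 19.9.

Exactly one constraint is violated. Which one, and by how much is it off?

Distance(Q, H) = 19.9 — off by 5.30.

K = (0.00, 0.00) ✓; KR at -13.60° ✓; |KR| = 52.30 ✓; ∠KRQ = 77.50° ✓; |RQ| = 21.00 ✓; ∠(RQ, QH) = 90.00° ✓; |QH| = 25.20 ✗.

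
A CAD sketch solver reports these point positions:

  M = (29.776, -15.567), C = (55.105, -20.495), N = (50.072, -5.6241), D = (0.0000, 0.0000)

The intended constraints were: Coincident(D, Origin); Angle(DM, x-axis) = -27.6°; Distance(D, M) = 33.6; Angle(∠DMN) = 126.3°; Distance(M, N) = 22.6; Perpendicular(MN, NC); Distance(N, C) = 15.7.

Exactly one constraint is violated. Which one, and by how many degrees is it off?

Perpendicular(MN, NC) — off by 7.40°.

D = (0.00, 0.00) ✓; DM at -27.60° ✓; |DM| = 33.60 ✓; ∠DMN = 126.3° ✓; |MN| = 22.60 ✓; ∠(MN, NC) = 97.40° ✗; |NC| = 15.70 ✓.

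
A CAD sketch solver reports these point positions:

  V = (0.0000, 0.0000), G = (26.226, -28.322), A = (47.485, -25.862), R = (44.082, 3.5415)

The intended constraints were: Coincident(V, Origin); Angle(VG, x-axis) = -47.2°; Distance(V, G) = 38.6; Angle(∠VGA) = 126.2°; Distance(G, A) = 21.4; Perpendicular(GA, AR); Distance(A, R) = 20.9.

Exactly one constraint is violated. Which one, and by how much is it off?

Distance(A, R) = 20.9 — off by 8.70.

V = (0.00, 0.00) ✓; VG at -47.20° ✓; |VG| = 38.60 ✓; ∠VGA = 126.2° ✓; |GA| = 21.40 ✓; ∠(GA, AR) = 90.00° ✓; |AR| = 29.60 ✗.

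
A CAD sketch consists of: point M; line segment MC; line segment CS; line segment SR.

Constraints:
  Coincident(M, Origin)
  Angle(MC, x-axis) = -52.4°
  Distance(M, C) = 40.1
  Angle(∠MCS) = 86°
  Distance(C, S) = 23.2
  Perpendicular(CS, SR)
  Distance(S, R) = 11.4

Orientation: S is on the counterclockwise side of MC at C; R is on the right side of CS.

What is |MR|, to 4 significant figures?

55.30

M is at the origin; MC runs at -52.4° with length 40.1, so C = 40.1·(cos -52.4°, sin -52.4°) = (24.47, -31.77). ∠MCS = 86.0°, so CS runs at -52.4° + (180° − 86.0°) = 41.60° from the x-axis; with |CS| = 23.2, S = C + 23.2·(cos 41.60°, sin 41.60°) = (41.82, -16.37). CS ⟂ SR; with |SR| = 11.4 on the right of CS, R = S + 11.4·(0.6639, -0.7478) = (49.38, -24.89). Then |MR| = |R − M| = 55.30.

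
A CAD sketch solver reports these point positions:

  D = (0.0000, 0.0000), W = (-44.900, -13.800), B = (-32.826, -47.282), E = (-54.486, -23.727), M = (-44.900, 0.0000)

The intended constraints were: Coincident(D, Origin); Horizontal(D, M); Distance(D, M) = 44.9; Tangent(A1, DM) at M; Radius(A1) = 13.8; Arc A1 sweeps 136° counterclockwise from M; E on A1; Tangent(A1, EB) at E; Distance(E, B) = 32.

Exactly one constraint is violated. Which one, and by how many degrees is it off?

Tangent(A1, EB) at E — off by 3.40°.

D = (0.00, 0.00) ✓; D.y = 0.00, M.y = 0.00 ✓; |DM| = 44.90 ✓; ∠(WM, MD) = 90.00° ✓; |WM| = 13.80 ✓; bearing(W→E) − bearing(W→M) = 136.0° ✓; |WE| = 13.80 ✓; ∠(WE, EB) = 93.40° ✗; |EB| = 32.00 ✓.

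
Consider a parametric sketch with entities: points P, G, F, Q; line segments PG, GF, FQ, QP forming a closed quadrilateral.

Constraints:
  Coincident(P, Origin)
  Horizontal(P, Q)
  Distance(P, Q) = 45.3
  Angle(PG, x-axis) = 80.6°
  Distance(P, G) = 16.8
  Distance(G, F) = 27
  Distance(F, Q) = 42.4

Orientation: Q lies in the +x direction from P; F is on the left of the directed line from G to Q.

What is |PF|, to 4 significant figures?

41.75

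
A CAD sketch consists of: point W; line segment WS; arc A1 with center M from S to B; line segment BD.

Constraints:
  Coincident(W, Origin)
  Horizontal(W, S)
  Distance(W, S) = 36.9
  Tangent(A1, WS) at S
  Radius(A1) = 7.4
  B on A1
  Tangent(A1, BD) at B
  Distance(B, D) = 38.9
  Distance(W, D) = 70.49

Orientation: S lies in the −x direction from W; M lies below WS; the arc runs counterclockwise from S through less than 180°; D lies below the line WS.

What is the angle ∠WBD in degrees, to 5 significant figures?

116.03°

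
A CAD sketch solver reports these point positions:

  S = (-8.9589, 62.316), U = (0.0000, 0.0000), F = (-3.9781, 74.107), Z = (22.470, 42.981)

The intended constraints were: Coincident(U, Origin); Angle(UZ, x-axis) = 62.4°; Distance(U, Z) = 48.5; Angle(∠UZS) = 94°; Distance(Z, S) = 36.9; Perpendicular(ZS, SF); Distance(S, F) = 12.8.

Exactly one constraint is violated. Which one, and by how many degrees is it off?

Perpendicular(ZS, SF) — off by 8.70°.

U = (0.00, 0.00) ✓; UZ at 62.40° ✓; |UZ| = 48.50 ✓; ∠UZS = 94.00° ✓; |ZS| = 36.90 ✓; ∠(ZS, SF) = 81.30° ✗; |SF| = 12.80 ✓.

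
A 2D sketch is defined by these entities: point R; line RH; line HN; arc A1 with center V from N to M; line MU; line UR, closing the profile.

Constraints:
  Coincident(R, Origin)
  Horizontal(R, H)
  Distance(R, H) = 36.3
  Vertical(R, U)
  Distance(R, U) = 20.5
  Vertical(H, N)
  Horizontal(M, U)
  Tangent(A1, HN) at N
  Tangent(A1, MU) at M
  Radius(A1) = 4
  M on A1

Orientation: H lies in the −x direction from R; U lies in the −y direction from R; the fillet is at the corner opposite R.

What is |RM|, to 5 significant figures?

38.256

R is at the origin; RH is horizontal with |RH| = 36.3 and H on the −x side, so H = (-36.300, 0.0000). RU is vertical with |RU| = 20.5 and U on the −y side, so U = (0.0000, -20.500). The virtual corner opposite R is at (-36.300, -20.500). Since A1 is tangent to HN there, VN ⟂ HN and tangency of A1 to MU means the radius VM is perpendicular to MU, with radius 4.0, so the center V sits 4.0 in from both sides at V = (-32.300, -16.500). That places the tangent points at N = (-36.300, -16.500) on HN and M = (-32.300, -20.500) on MU. Then |RM| = |M − R| = 38.256.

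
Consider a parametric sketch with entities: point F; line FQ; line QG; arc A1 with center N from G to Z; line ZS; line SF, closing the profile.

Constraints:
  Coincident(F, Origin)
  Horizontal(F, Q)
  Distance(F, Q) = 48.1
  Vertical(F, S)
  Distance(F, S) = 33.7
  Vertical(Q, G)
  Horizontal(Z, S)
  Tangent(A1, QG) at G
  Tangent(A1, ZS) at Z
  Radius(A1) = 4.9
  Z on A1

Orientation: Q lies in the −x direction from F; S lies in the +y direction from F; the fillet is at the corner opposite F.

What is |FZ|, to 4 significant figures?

54.79

F is at the origin; F and Q share the same y with |FQ| = 48.1 and Q on the −x side, so Q = (-48.10, 0.000). F and S share the same x with |FS| = 33.7 and S on the +y side, so S = (0.000, 33.70). The virtual corner opposite F is at (-48.10, 33.70). Tangency of A1 to QG means the radius NG is perpendicular to QG and the tangent condition forces NZ to be normal to ZS, with radius 4.9, so the center N sits 4.9 in from both sides at N = (-43.20, 28.80). That places the tangent points at G = (-48.10, 28.80) on QG and Z = (-43.20, 33.70) on ZS. Then |FZ| = |Z − F| = 54.79.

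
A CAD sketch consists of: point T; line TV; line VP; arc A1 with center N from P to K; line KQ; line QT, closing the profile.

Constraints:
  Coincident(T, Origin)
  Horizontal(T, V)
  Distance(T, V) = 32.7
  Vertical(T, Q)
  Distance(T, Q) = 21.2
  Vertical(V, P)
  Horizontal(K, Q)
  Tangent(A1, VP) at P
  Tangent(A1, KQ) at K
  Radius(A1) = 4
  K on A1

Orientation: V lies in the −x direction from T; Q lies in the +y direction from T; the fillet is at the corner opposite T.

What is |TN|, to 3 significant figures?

33.5

T is at the origin; TV is horizontal with |TV| = 32.7 and V on the −x side, so V = (-32.7, 0.00). TQ is vertical with |TQ| = 21.2 and Q on the +y side, so Q = (0.00, 21.2). The virtual corner opposite T is at (-32.7, 21.2). A1 meets VP tangentially, so NP is at right angles to VP and the tangent condition forces NK to be normal to KQ, with radius 4.0, so the center N sits 4.0 in from both sides at N = (-28.7, 17.2). Then |TN| = |N − T| = 33.5.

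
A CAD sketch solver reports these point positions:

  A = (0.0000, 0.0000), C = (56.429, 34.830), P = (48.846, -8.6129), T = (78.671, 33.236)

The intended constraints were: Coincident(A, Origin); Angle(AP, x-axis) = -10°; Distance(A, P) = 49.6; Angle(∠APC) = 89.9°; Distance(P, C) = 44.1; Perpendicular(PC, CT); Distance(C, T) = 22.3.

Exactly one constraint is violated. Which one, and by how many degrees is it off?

Perpendicular(PC, CT) — off by 5.80°.

A = (0.00, 0.00) ✓; AP at -10.00° ✓; |AP| = 49.60 ✓; ∠APC = 89.90° ✓; |PC| = 44.10 ✓; ∠(PC, CT) = 84.20° ✗; |CT| = 22.30 ✓.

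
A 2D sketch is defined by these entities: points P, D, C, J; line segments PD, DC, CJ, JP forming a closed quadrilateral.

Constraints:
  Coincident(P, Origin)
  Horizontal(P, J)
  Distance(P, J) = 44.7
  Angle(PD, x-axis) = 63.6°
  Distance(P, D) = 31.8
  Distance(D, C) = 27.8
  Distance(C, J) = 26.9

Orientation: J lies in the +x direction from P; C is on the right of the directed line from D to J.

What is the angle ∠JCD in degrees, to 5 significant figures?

99.576°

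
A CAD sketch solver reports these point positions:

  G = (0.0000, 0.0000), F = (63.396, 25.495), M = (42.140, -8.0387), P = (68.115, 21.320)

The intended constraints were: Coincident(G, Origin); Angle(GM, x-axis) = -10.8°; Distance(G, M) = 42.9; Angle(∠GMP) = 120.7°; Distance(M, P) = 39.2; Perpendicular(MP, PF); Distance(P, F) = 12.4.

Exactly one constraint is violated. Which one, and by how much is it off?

Distance(P, F) = 12.4 — off by 6.10.

G = (0.00, 0.00) ✓; GM at -10.80° ✓; |GM| = 42.90 ✓; ∠GMP = 120.7° ✓; |MP| = 39.20 ✓; ∠(MP, PF) = 90.00° ✓; |PF| = 6.301 ✗.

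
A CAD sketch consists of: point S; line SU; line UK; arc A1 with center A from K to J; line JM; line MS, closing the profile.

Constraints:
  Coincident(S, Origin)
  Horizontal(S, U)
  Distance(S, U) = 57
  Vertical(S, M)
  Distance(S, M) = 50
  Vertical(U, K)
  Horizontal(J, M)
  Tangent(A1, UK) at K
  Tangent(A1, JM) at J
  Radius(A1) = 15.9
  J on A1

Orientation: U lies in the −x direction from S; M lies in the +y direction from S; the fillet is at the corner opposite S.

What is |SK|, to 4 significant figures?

66.42

S is at the origin; S and U share the same y with |SU| = 57.0 and U on the −x side, so U = (-57.00, 0.000). SM is vertical with |SM| = 50.0 and M on the +y side, so M = (0.000, 50.00). The virtual corner opposite S is at (-57.00, 50.00). The tangent condition forces AK to be normal to UK and since A1 is tangent to JM there, AJ ⟂ JM, with radius 15.9, so the center A sits 15.9 in from both sides at A = (-41.10, 34.10). That places the tangent points at K = (-57.00, 34.10) on UK and J = (-41.10, 50.00) on JM. Then |SK| = |K − S| = 66.42.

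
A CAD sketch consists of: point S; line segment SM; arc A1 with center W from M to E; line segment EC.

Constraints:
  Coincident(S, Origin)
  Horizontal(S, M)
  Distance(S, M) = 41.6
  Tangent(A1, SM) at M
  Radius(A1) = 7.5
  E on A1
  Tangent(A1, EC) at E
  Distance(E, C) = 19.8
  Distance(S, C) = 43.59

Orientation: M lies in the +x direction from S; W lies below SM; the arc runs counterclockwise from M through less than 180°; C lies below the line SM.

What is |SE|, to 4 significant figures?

34.91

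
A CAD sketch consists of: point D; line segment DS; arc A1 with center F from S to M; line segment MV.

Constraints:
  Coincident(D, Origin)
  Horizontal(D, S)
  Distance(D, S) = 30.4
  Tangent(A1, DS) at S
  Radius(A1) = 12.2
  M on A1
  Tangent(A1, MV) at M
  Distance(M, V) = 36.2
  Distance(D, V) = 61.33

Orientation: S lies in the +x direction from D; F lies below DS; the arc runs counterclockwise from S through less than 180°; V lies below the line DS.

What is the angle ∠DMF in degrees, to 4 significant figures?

111.7°

D is at the origin; D and S share the same y with |DS| = 30.4 and S on the +x side, so S = (30.40, 0.000). A1 meets DS tangentially, so FS is at right angles to DS, so F = S + (0, -12.2) = (30.40, -12.20). Since FM ⟂ MV (tangency), |FV| = √(12.2² + 36.2²) = 38.20 regardless of where M sits on A1. So V lies on both circle(D, 61.33) and circle(F, 38.20); the below-DS intersection is V = (35.42, -50.07). M is the foot of the tangent from V: M = (19.45, -17.58).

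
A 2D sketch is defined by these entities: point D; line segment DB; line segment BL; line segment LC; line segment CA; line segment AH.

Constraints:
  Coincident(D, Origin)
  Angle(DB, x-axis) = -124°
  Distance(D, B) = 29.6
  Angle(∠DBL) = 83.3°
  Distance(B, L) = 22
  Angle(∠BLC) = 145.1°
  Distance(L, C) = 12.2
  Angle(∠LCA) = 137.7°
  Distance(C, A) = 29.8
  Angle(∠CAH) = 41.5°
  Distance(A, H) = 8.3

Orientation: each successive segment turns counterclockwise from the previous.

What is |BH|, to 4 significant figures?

44.60

D is at the origin; DB runs at -124.0° with length 29.6, so B = (-16.55, -24.54). ∠DBL = 83.3° gives BL at -27.30° from the x-axis; with |BL| = 22.0, L = (2.997, -34.63). ∠BLC = 145.1° gives LC at 7.600° from the x-axis; with |LC| = 12.2, C = (15.09, -33.02). ∠LCA = 137.7° gives CA at 49.90° from the x-axis; with |CA| = 29.8, A = (34.29, -10.22). ∠CAH = 41.5° gives AH at -171.6° from the x-axis; with |AH| = 8.3, H = (26.07, -11.43). Then |BH| = |H − B| = 44.60.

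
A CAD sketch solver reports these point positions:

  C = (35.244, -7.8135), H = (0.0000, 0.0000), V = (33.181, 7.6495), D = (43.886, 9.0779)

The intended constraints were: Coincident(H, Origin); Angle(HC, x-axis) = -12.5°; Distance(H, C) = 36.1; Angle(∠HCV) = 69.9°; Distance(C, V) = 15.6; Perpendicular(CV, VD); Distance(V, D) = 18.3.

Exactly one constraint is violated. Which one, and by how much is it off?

Distance(V, D) = 18.3 — off by 7.50.

H = (0.00, 0.00) ✓; HC at -12.50° ✓; |HC| = 36.10 ✓; ∠HCV = 69.90° ✓; |CV| = 15.60 ✓; ∠(CV, VD) = 90.00° ✓; |VD| = 10.80 ✗.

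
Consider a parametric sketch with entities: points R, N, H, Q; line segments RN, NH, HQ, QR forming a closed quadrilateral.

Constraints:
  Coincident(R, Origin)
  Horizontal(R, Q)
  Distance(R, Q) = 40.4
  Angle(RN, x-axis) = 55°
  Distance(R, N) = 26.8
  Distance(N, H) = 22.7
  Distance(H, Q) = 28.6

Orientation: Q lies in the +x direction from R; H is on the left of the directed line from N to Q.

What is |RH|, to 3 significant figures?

46.8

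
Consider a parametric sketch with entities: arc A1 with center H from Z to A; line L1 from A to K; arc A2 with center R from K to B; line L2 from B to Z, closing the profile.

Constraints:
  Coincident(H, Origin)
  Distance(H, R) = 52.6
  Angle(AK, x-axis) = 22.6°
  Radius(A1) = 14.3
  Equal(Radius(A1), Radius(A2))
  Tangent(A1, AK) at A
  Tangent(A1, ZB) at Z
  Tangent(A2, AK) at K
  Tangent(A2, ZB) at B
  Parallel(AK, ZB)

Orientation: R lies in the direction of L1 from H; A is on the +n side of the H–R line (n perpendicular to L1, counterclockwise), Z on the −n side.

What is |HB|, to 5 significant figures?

54.509

Tangency of A1 to both parallel lines with radius 14.3 puts A and Z at H ± 14.3·n: A = (-5.4954, 13.202), Z = (5.4954, -13.202). Equal radii place K and B the same way about R: K = R + 14.3·n = (43.065, 33.416), B = R − 14.3·n = (54.056, 7.0120). Then |HB| = |B − H| = 54.509.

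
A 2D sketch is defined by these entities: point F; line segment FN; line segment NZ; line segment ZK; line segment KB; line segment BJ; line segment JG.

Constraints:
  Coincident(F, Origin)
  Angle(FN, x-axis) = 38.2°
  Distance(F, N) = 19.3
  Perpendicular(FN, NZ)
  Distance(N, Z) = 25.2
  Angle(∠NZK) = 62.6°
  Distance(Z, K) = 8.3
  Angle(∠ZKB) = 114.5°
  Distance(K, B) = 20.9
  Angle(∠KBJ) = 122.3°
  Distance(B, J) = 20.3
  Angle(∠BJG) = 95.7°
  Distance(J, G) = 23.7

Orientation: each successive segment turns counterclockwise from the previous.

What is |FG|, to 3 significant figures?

45.4

∠KBJ = 122.3° gives BJ at 8.80° from the x-axis; with |BJ| = 20.3, J = (30.0, 11.5). ∠BJG = 95.7° gives JG at 93.1° from the x-axis; with |JG| = 23.7, G = (28.7, 35.2). Then |FG| = |G − F| = 45.4.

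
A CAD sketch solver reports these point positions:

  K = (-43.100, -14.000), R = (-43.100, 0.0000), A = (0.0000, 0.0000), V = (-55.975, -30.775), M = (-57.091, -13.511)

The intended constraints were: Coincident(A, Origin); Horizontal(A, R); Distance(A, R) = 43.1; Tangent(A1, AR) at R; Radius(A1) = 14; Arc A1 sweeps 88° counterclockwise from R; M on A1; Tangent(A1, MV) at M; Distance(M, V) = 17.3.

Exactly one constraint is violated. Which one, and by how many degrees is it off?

Tangent(A1, MV) at M — off by 5.70°.

A = (0.00, 0.00) ✓; A.y = 0.00, R.y = 0.00 ✓; |AR| = 43.10 ✓; ∠(KR, RA) = 90.00° ✓; |KR| = 14.00 ✓; bearing(K→M) − bearing(K→R) = 88.00° ✓; |KM| = 14.00 ✓; ∠(KM, MV) = 84.30° ✗; |MV| = 17.30 ✓.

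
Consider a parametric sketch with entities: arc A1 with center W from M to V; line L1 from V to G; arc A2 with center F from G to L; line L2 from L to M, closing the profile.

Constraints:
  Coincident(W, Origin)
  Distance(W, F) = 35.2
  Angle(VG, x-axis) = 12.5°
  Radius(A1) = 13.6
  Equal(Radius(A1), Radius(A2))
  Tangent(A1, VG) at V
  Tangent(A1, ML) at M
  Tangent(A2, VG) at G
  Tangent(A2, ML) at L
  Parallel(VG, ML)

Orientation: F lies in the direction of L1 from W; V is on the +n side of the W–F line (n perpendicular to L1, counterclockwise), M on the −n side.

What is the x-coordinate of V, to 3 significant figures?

-2.94

The slot axis is L1's direction at 12.5°, so u = (cos 12.5°, sin 12.5°) = (0.976, 0.216) and n = (−sin 12.5°, cos 12.5°) = (-0.216, 0.976). W is at the origin and F lies 35.2 along u from W, so F = 35.2·u = (34.4, 7.62). Tangency of A1 to both parallel lines with radius 13.6 puts V and M at W ± 13.6·n: V = (-2.94, 13.3), M = (2.94, -13.3). So V.x = -2.94.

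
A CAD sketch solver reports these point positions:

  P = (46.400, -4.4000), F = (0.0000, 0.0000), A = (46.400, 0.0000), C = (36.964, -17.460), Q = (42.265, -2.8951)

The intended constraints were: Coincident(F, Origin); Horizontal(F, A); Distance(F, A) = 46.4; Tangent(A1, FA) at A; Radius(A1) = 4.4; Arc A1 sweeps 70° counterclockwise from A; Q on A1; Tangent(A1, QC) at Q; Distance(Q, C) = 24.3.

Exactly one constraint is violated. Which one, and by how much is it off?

Distance(Q, C) = 24.3 — off by 8.80.

F = (0.00, 0.00) ✓; F.y = 0.00, A.y = 0.00 ✓; |FA| = 46.40 ✓; ∠(PA, AF) = 90.00° ✓; |PA| = 4.400 ✓; bearing(P→Q) − bearing(P→A) = 70.00° ✓; |PQ| = 4.400 ✓; ∠(PQ, QC) = 90.00° ✓; |QC| = 15.50 ✗.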